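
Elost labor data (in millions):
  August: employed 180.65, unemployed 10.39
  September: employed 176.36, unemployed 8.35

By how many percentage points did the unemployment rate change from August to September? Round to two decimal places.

August: labor force = 180.65 + 10.39 = 191.04; u = 10.39/191.04 = 5.44%.
September: labor force = 176.36 + 8.35 = 184.71; u = 8.35/184.71 = 4.52%.
Change = 4.52% − 5.44% = −0.92 pp.

The unemployment rate changed by −0.92 percentage points.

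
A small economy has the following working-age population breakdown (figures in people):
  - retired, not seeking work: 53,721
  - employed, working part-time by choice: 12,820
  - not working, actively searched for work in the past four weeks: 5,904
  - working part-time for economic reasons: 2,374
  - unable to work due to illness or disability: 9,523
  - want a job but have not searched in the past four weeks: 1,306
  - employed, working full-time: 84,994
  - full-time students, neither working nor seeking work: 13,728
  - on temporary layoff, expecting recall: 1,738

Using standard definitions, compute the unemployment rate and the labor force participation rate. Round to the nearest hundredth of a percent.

Unemployment rate ≈ 7.09%; labor force participation rate ≈ 57.94%.

Employed = 12,820 + 2,374 + 84,994 = 100,188 (anyone who worked, including part-time for economic reasons, counts as employed).
Unemployed = 5,904 + 1,738 = 7,642 (jobless and actively searching, or on temporary layoff).
Labor force = 100,188 + 7,642 = 107,830.
Not in labor force = 53,721 + 9,523 + 1,306 + 13,728 = 78,278 (those not working and not actively searching are outside the labor force — including those who want a job but have given up searching).
Civilian working-age population = 107,830 + 78,278 = 186,108.
Unemployment rate = 7,642 / 107,830 = 7.09%.
Labor force participation rate = 107,830 / 186,108 = 57.94%.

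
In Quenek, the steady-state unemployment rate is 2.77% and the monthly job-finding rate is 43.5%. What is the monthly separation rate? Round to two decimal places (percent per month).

Separation rate ≈ 1.24% per month.

From u* = s/(s+f): s = u·f/(1−u).
s = 0.0277 × 43.5 / (1 − 0.0277) = 1.2049 / 0.9723 ≈ 1.24% per month.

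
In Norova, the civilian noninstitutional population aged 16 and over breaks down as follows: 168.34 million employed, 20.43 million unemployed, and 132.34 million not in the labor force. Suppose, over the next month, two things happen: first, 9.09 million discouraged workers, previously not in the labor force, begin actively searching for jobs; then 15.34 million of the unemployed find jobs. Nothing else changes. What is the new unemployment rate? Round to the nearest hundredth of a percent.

New unemployment rate ≈ 7.17%.

Initially, labor force = 168.34 + 20.43 = 188.77 million, so u = 20.43/188.77 = 10.82%.
After the first change, unemployed and labor force both rise by 9.09 → E = 168.34, U = 29.52, labor force = 197.86 million.
After the second change, unemployed falls and employed rises by 15.34; labor force unchanged → E = 183.68, U = 14.18, labor force = 197.86 million.
New unemployment rate = 14.18 / 197.86 = 7.17%.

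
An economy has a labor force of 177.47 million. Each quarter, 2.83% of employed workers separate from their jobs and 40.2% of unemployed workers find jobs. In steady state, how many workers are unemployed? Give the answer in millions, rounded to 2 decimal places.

Steady-state unemployment rate u* = s/(s+f) = 2.83/(2.83+40.2) = 0.065768.
Unemployed = u* × labor force = 0.065768 × 177.47 ≈ 11.67 million.

About 11.67 million are unemployed in steady state.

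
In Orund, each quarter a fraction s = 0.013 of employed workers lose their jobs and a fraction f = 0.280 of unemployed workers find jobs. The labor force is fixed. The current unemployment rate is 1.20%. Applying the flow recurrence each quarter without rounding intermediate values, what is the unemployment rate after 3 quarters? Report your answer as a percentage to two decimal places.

With a fixed labor force, u_{t+1} = u_t + s·(1−u_t) − f·u_t = u_t·(1−s−f) + s.
Here 1−s−f = 0.707 and s = 0.013.
u_1 = 0.012000 × 0.707 + 0.013 = 0.021484.
u_2 = 0.021484 × 0.707 + 0.013 = 0.028189.
u_3 = 0.028189 × 0.707 + 0.013 = 0.032930.

Unemployment rate after three quarters ≈ 3.29%.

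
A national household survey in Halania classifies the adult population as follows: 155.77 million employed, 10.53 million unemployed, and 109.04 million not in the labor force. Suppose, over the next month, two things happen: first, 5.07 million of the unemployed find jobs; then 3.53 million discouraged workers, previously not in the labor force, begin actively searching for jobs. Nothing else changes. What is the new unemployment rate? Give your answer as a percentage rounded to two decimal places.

Initially, labor force = 155.77 + 10.53 = 166.30 million, so u = 10.53/166.30 = 6.33%.
After the first change, unemployed falls and employed rises by 5.07; labor force unchanged → E = 160.84, U = 5.46, labor force = 166.30 million.
After the second change, unemployed and labor force both rise by 3.53 → E = 160.84, U = 8.99, labor force = 169.83 million.
New unemployment rate = 8.99 / 169.83 = 5.29%.

New unemployment rate ≈ 5.29%.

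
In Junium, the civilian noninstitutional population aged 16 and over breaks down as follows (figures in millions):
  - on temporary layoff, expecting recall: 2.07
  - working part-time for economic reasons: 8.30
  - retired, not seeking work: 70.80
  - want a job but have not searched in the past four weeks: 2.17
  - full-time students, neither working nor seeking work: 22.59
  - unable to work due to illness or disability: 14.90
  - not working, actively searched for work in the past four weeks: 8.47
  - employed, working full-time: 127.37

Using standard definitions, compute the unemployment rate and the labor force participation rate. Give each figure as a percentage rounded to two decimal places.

Employed = 8.30 + 127.37 = 135.67 million (anyone who worked, including part-time for economic reasons, counts as employed).
Unemployed = 2.07 + 8.47 = 10.54 million (jobless and actively searching, or on temporary layoff).
Labor force = 135.67 + 10.54 = 146.21 million.
Not in labor force = 70.80 + 2.17 + 22.59 + 14.90 = 110.46 million (those not working and not actively searching are outside the labor force — including those who want a job but have given up searching).
Civilian working-age population = 146.21 + 110.46 = 256.67 million.
Unemployment rate = 10.54 / 146.21 = 7.21%.
Labor force participation rate = 146.21 / 256.67 = 56.96%.

Unemployment rate ≈ 7.21%; labor force participation rate ≈ 56.96%.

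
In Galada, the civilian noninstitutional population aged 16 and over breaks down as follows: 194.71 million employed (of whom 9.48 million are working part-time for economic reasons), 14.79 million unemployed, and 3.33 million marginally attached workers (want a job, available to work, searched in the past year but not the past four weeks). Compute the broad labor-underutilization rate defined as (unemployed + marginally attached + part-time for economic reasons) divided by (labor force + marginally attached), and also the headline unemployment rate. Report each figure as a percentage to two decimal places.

Broad underutilization rate ≈ 12.97%; headline unemployment rate ≈ 7.06%.

Labor force = 194.71 + 14.79 = 209.50 million.
Numerator = 14.79 + 3.33 + 9.48 = 27.60 million.
Denominator = 209.50 + 3.33 = 212.83 million.
Broad rate = 27.60 / 212.83 = 12.97%.
Headline unemployment rate = 14.79 / 209.50 = 7.06%.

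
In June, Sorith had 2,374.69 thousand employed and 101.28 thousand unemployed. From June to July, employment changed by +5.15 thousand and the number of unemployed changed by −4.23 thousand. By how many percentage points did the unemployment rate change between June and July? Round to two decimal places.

June: labor force = 2,374.69 + 101.28 = 2,475.97; u = 101.28/2,475.97 = 4.09%.
July: labor force = 2,379.84 + 97.05 = 2,476.89; u = 97.05/2,476.89 = 3.92%.
Change = 3.92% − 4.09% = −0.17 pp.

The unemployment rate changed by −0.17 percentage points.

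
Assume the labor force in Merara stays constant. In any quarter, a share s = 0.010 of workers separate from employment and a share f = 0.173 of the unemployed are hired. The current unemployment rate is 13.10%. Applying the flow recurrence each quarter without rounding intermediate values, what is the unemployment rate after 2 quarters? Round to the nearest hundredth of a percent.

With a fixed labor force, u_{t+1} = u_t + s·(1−u_t) − f·u_t = u_t·(1−s−f) + s.
Here 1−s−f = 0.817 and s = 0.010.
u_1 = 0.131000 × 0.817 + 0.010 = 0.117027.
u_2 = 0.117027 × 0.817 + 0.010 = 0.105611.

Unemployment rate after two quarters ≈ 10.56%.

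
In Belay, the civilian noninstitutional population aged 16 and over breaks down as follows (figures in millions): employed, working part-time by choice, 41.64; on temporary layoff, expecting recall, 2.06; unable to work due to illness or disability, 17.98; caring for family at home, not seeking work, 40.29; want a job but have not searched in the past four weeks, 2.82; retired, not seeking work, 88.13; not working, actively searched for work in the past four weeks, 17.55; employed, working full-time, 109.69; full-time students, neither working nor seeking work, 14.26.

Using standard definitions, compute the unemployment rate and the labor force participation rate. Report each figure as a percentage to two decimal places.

Employed = 41.64 + 109.69 = 151.33 million.
Unemployed = 2.06 + 17.55 = 19.61 million (jobless and actively searching, or on temporary layoff).
Labor force = 151.33 + 19.61 = 170.94 million.
Not in labor force = 17.98 + 40.29 + 2.82 + 88.13 + 14.26 = 163.48 million (those not working and not actively searching are outside the labor force — including those who want a job but have given up searching).
Civilian working-age population = 170.94 + 163.48 = 334.42 million.
Unemployment rate = 19.61 / 170.94 = 11.47%.
Labor force participation rate = 170.94 / 334.42 = 51.12%.

Unemployment rate ≈ 11.47%; labor force participation rate ≈ 51.12%.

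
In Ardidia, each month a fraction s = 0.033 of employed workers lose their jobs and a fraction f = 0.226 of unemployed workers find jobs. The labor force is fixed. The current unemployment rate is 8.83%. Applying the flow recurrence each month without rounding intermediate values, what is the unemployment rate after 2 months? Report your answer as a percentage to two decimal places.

Unemployment rate after two months ≈ 10.59%.

With a fixed labor force, u_{t+1} = u_t + s·(1−u_t) − f·u_t = u_t·(1−s−f) + s.
Here 1−s−f = 0.741 and s = 0.033.
u_1 = 0.088300 × 0.741 + 0.033 = 0.098430.
u_2 = 0.098430 × 0.741 + 0.033 = 0.105937.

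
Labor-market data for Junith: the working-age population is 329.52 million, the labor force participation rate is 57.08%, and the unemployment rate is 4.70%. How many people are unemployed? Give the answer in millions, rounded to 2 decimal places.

Labor force = 0.5708 × 329.52 = 188.09 million.
Unemployed = 0.0470 × 188.09 ≈ 8.84 million.

About 8.84 million are unemployed.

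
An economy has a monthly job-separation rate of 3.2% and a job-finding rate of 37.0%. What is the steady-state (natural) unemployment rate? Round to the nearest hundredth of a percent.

At steady state the flows balance: s·E = f·U, so U/(E+U) = s/(s+f).
u* = 3.2 / (3.2 + 37.0) = 3.2 / 40.20 = 7.96%.

Steady-state unemployment rate ≈ 7.96%.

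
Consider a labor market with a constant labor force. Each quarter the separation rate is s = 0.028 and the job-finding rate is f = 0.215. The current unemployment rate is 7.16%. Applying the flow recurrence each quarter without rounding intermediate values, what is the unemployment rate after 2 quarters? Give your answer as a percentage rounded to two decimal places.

With a fixed labor force, u_{t+1} = u_t + s·(1−u_t) − f·u_t = u_t·(1−s−f) + s.
Here 1−s−f = 0.757 and s = 0.028.
u_1 = 0.071600 × 0.757 + 0.028 = 0.082201.
u_2 = 0.082201 × 0.757 + 0.028 = 0.090226.

Unemployment rate after two quarters ≈ 9.02%.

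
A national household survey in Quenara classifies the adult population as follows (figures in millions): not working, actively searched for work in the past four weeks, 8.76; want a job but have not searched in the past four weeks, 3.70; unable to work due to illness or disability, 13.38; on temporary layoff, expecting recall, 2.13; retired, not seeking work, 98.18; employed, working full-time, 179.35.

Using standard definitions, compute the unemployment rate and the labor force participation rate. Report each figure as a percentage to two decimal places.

Unemployment rate ≈ 5.72%; labor force participation rate ≈ 62.27%.

Employed = 179.35 million.
Unemployed = 8.76 + 2.13 = 10.89 million (jobless and actively searching, or on temporary layoff).
Labor force = 179.35 + 10.89 = 190.24 million.
Not in labor force = 3.70 + 13.38 + 98.18 = 115.26 million (those not working and not actively searching are outside the labor force — including those who want a job but have given up searching).
Civilian working-age population = 190.24 + 115.26 = 305.50 million.
Unemployment rate = 10.89 / 190.24 = 5.72%.
Labor force participation rate = 190.24 / 305.50 = 62.27%.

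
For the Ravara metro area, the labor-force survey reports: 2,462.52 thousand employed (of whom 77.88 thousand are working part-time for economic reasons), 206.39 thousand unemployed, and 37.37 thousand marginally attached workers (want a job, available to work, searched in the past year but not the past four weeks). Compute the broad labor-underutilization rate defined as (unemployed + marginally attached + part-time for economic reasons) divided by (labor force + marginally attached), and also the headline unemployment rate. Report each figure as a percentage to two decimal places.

Broad underutilization rate ≈ 11.88%; headline unemployment rate ≈ 7.73%.

Labor force = 2,462.52 + 206.39 = 2,668.91 thousand.
Numerator = 206.39 + 37.37 + 77.88 = 321.64 thousand.
Denominator = 2,668.91 + 37.37 = 2,706.28 thousand.
Broad rate = 321.64 / 2,706.28 = 11.88%.
Headline unemployment rate = 206.39 / 2,668.91 = 7.73%.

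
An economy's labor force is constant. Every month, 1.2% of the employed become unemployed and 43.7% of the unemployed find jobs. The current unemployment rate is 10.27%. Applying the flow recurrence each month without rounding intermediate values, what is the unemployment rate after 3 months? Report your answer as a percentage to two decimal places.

Unemployment rate after three months ≈ 3.94%.

With a fixed labor force, u_{t+1} = u_t + s·(1−u_t) − f·u_t = u_t·(1−s−f) + s.
Here 1−s−f = 0.551 and s = 0.012.
u_1 = 0.102700 × 0.551 + 0.012 = 0.068588.
u_2 = 0.068588 × 0.551 + 0.012 = 0.049792.
u_3 = 0.049792 × 0.551 + 0.012 = 0.039435.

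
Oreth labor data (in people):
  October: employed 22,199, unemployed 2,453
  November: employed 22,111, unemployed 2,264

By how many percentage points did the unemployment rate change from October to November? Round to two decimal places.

October: labor force = 22,199 + 2,453 = 24,652; u = 2,453/24,652 = 9.95%.
November: labor force = 22,111 + 2,264 = 24,375; u = 2,264/24,375 = 9.29%.
Change = 9.29% − 9.95% = −0.66 pp.

The unemployment rate changed by −0.66 percentage points.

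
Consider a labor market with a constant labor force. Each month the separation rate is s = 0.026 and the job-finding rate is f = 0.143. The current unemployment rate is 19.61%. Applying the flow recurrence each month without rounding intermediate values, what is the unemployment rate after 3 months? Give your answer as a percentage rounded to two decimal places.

Unemployment rate after three months ≈ 17.81%.

With a fixed labor force, u_{t+1} = u_t + s·(1−u_t) − f·u_t = u_t·(1−s−f) + s.
Here 1−s−f = 0.831 and s = 0.026.
u_1 = 0.196100 × 0.831 + 0.026 = 0.188959.
u_2 = 0.188959 × 0.831 + 0.026 = 0.183025.
u_3 = 0.183025 × 0.831 + 0.026 = 0.178094.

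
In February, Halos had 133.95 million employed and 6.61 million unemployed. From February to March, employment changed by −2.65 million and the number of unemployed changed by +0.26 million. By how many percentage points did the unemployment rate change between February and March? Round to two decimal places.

The unemployment rate changed by +0.27 percentage points.

February: labor force = 133.95 + 6.61 = 140.56; u = 6.61/140.56 = 4.70%.
March: labor force = 131.30 + 6.87 = 138.17; u = 6.87/138.17 = 4.97%.
Change = 4.97% − 4.70% = +0.27 pp.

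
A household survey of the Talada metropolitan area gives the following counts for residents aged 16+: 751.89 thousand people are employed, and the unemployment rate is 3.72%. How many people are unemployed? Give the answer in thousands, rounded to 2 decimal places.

About 29.05 thousand are unemployed.

Let U be the number unemployed. The labor force is E + U, and U/(E+U) = 0.0372.
So U = 0.0372 × 751.89 / (1 − 0.0372) = 27.9703 / 0.9628 ≈ 29.05 thousand.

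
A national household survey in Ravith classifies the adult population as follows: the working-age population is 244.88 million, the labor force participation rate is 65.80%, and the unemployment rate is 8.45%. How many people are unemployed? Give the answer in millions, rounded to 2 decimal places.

Labor force = 0.6580 × 244.88 = 161.13 million.
Unemployed = 0.0845 × 161.13 ≈ 13.62 million.

About 13.62 million are unemployed.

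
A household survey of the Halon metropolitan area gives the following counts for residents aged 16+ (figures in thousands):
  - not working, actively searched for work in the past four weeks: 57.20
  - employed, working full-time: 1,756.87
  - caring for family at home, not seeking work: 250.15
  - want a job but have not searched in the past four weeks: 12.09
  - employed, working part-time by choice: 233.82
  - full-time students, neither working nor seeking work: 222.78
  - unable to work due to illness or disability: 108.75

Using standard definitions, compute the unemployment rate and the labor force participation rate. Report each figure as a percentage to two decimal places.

Employed = 1,756.87 + 233.82 = 1,990.69 thousand.
Unemployed = 57.20 thousand.
Labor force = 1,990.69 + 57.20 = 2,047.89 thousand.
Not in labor force = 250.15 + 12.09 + 222.78 + 108.75 = 593.77 thousand (those not working and not actively searching are outside the labor force — including those who want a job but have given up searching).
Civilian working-age population = 2,047.89 + 593.77 = 2,641.66 thousand.
Unemployment rate = 57.20 / 2,047.89 = 2.79%.
Labor force participation rate = 2,047.89 / 2,641.66 = 77.52%.

Unemployment rate ≈ 2.79%; labor force participation rate ≈ 77.52%.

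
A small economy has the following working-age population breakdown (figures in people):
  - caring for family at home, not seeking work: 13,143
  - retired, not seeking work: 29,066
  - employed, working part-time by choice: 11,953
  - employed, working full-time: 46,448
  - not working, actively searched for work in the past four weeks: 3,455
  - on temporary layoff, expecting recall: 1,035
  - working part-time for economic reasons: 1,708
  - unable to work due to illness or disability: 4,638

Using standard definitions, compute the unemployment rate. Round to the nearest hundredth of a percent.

Unemployment rate ≈ 6.95%.

Employed = 11,953 + 46,448 + 1,708 = 60,109 (anyone who worked, including part-time for economic reasons, counts as employed).
Unemployed = 3,455 + 1,035 = 4,490 (jobless and actively searching, or on temporary layoff).
Labor force = 60,109 + 4,490 = 64,599.
Unemployment rate = 4,490 / 64,599 = 6.95%.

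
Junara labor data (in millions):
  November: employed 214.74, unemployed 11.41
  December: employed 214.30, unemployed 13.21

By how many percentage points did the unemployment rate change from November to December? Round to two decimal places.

November: labor force = 214.74 + 11.41 = 226.15; u = 11.41/226.15 = 5.05%.
December: labor force = 214.30 + 13.21 = 227.51; u = 13.21/227.51 = 5.81%.
Change = 5.81% − 5.05% = +0.76 pp.

The unemployment rate changed by +0.76 percentage points.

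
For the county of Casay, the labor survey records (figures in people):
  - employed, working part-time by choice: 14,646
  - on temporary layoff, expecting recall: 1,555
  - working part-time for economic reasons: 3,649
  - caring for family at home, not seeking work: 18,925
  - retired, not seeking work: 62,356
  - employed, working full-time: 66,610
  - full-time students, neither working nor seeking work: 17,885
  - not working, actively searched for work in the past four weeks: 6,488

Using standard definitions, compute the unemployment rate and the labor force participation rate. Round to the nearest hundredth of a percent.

Employed = 14,646 + 3,649 + 66,610 = 84,905 (anyone who worked, including part-time for economic reasons, counts as employed).
Unemployed = 1,555 + 6,488 = 8,043 (jobless and actively searching, or on temporary layoff).
Labor force = 84,905 + 8,043 = 92,948.
Not in labor force = 18,925 + 62,356 + 17,885 = 99,166 (those not working and not actively searching are outside the labor force).
Civilian working-age population = 92,948 + 99,166 = 192,114.
Unemployment rate = 8,043 / 92,948 = 8.65%.
Labor force participation rate = 92,948 / 192,114 = 48.38%.

Unemployment rate ≈ 8.65%; labor force participation rate ≈ 48.38%.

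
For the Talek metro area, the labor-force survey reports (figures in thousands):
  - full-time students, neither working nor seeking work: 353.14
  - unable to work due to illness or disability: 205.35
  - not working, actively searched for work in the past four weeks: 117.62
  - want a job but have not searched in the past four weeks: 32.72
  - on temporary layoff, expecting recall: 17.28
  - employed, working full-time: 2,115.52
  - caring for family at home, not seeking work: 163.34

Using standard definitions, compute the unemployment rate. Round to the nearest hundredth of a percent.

Unemployment rate ≈ 5.99%.

Employed = 2,115.52 thousand.
Unemployed = 117.62 + 17.28 = 134.90 thousand (jobless and actively searching, or on temporary layoff).
Labor force = 2,115.52 + 134.90 = 2,250.42 thousand.
Unemployment rate = 134.90 / 2,250.42 = 5.99%.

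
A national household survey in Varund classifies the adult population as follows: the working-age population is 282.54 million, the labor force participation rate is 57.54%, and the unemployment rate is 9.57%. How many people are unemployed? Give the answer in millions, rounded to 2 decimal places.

About 15.56 million are unemployed.

Labor force = 0.5754 × 282.54 = 162.57 million.
Unemployed = 0.0957 × 162.57 ≈ 15.56 million.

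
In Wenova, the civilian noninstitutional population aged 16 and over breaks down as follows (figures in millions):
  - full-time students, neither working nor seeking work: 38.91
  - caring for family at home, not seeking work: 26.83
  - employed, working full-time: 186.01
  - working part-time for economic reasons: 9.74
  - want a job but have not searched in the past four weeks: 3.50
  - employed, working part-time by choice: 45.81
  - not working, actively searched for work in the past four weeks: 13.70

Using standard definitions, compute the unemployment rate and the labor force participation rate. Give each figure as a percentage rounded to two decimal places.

Unemployment rate ≈ 5.37%; labor force participation rate ≈ 78.66%.

Employed = 186.01 + 9.74 + 45.81 = 241.56 million (anyone who worked, including part-time for economic reasons, counts as employed).
Unemployed = 13.70 million.
Labor force = 241.56 + 13.70 = 255.26 million.
Not in labor force = 38.91 + 26.83 + 3.50 = 69.24 million (those not working and not actively searching are outside the labor force — including those who want a job but have given up searching).
Civilian working-age population = 255.26 + 69.24 = 324.50 million.
Unemployment rate = 13.70 / 255.26 = 5.37%.
Labor force participation rate = 255.26 / 324.50 = 78.66%.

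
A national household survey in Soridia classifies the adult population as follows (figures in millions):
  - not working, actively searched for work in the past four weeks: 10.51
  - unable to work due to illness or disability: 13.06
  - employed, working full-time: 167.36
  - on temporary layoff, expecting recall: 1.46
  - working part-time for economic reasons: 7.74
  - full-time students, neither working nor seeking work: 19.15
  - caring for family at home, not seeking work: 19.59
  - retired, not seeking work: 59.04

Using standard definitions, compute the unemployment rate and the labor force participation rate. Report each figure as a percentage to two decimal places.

Employed = 167.36 + 7.74 = 175.10 million (anyone who worked, including part-time for economic reasons, counts as employed).
Unemployed = 10.51 + 1.46 = 11.97 million (jobless and actively searching, or on temporary layoff).
Labor force = 175.10 + 11.97 = 187.07 million.
Not in labor force = 13.06 + 19.15 + 19.59 + 59.04 = 110.84 million (those not working and not actively searching are outside the labor force).
Civilian working-age population = 187.07 + 110.84 = 297.91 million.
Unemployment rate = 11.97 / 187.07 = 6.40%.
Labor force participation rate = 187.07 / 297.91 = 62.79%.

Unemployment rate ≈ 6.40%; labor force participation rate ≈ 62.79%.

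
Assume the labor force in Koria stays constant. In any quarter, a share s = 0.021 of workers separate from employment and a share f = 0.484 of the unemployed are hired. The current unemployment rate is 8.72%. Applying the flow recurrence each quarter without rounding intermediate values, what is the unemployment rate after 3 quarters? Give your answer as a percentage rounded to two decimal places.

With a fixed labor force, u_{t+1} = u_t + s·(1−u_t) − f·u_t = u_t·(1−s−f) + s.
Here 1−s−f = 0.495 and s = 0.021.
u_1 = 0.087200 × 0.495 + 0.021 = 0.064164.
u_2 = 0.064164 × 0.495 + 0.021 = 0.052761.
u_3 = 0.052761 × 0.495 + 0.021 = 0.047117.

Unemployment rate after three quarters ≈ 4.71%.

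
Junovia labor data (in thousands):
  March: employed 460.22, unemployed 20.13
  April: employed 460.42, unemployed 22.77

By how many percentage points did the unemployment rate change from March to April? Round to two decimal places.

The unemployment rate changed by +0.52 percentage points.

March: labor force = 460.22 + 20.13 = 480.35; u = 20.13/480.35 = 4.19%.
April: labor force = 460.42 + 22.77 = 483.19; u = 22.77/483.19 = 4.71%.
Change = 4.71% − 4.19% = +0.52 pp.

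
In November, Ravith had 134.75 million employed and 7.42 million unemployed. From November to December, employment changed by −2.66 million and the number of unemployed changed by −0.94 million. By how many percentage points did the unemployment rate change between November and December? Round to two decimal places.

November: labor force = 134.75 + 7.42 = 142.17; u = 7.42/142.17 = 5.22%.
December: labor force = 132.09 + 6.48 = 138.57; u = 6.48/138.57 = 4.68%.
Change = 4.68% − 5.22% = −0.54 pp.

The unemployment rate changed by −0.54 percentage points.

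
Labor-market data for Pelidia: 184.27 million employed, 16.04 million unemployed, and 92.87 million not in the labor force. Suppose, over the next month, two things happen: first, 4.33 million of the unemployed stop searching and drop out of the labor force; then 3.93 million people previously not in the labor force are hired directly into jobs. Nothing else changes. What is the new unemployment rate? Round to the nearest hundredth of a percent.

Initially, labor force = 184.27 + 16.04 = 200.31 million, so u = 16.04/200.31 = 8.01%.
After the first change, unemployed and labor force both fall by 4.33 → E = 184.27, U = 11.71, labor force = 195.98 million.
After the second change, employed and labor force both rise by 3.93; unemployed unchanged → E = 188.20, U = 11.71, labor force = 199.91 million.
New unemployment rate = 11.71 / 199.91 = 5.86%.

New unemployment rate ≈ 5.86%.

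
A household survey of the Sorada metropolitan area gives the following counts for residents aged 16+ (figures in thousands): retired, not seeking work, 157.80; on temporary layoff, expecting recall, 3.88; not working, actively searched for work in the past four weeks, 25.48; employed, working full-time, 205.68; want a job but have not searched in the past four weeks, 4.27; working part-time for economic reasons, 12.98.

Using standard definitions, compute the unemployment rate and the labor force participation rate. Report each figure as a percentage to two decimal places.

Unemployment rate ≈ 11.84%; labor force participation rate ≈ 60.48%.

Employed = 205.68 + 12.98 = 218.66 thousand (anyone who worked, including part-time for economic reasons, counts as employed).
Unemployed = 3.88 + 25.48 = 29.36 thousand (jobless and actively searching, or on temporary layoff).
Labor force = 218.66 + 29.36 = 248.02 thousand.
Not in labor force = 157.80 + 4.27 = 162.07 thousand (those not working and not actively searching are outside the labor force — including those who want a job but have given up searching).
Civilian working-age population = 248.02 + 162.07 = 410.09 thousand.
Unemployment rate = 29.36 / 248.02 = 11.84%.
Labor force participation rate = 248.02 / 410.09 = 60.48%.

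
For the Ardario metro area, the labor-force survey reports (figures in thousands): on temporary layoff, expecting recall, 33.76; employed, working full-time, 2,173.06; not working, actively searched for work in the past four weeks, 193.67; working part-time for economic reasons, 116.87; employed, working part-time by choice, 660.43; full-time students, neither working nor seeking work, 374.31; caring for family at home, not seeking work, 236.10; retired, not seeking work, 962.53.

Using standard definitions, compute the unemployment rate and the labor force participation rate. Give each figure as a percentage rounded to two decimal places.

Employed = 2,173.06 + 116.87 + 660.43 = 2,950.36 thousand (anyone who worked, including part-time for economic reasons, counts as employed).
Unemployed = 33.76 + 193.67 = 227.43 thousand (jobless and actively searching, or on temporary layoff).
Labor force = 2,950.36 + 227.43 = 3,177.79 thousand.
Not in labor force = 374.31 + 236.10 + 962.53 = 1,572.94 thousand (those not working and not actively searching are outside the labor force).
Civilian working-age population = 3,177.79 + 1,572.94 = 4,750.73 thousand.
Unemployment rate = 227.43 / 3,177.79 = 7.16%.
Labor force participation rate = 3,177.79 / 4,750.73 = 66.89%.

Unemployment rate ≈ 7.16%; labor force participation rate ≈ 66.89%.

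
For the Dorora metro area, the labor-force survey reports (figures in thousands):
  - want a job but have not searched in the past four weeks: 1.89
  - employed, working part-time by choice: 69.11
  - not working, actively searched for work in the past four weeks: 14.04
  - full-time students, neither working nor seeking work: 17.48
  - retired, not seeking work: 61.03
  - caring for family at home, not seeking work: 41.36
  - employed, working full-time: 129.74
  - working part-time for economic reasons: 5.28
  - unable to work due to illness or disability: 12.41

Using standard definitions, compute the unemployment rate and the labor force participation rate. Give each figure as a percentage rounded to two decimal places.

Unemployment rate ≈ 6.44%; labor force participation rate ≈ 61.92%.

Employed = 69.11 + 129.74 + 5.28 = 204.13 thousand (anyone who worked, including part-time for economic reasons, counts as employed).
Unemployed = 14.04 thousand.
Labor force = 204.13 + 14.04 = 218.17 thousand.
Not in labor force = 1.89 + 17.48 + 61.03 + 41.36 + 12.41 = 134.17 thousand (those not working and not actively searching are outside the labor force — including those who want a job but have given up searching).
Civilian working-age population = 218.17 + 134.17 = 352.34 thousand.
Unemployment rate = 14.04 / 218.17 = 6.44%.
Labor force participation rate = 218.17 / 352.34 = 61.92%.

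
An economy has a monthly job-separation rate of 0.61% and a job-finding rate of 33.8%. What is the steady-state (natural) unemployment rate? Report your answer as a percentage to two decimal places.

Steady-state unemployment rate ≈ 1.77%.

At steady state the flows balance: s·E = f·U, so U/(E+U) = s/(s+f).
u* = 0.61 / (0.61 + 33.8) = 0.61 / 34.41 = 1.77%.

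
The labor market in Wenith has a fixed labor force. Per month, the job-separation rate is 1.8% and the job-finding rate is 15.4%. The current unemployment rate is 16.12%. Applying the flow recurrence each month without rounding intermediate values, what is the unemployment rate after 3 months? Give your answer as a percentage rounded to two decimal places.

Unemployment rate after three months ≈ 13.68%.

With a fixed labor force, u_{t+1} = u_t + s·(1−u_t) − f·u_t = u_t·(1−s−f) + s.
Here 1−s−f = 0.828 and s = 0.018.
u_1 = 0.161200 × 0.828 + 0.018 = 0.151474.
u_2 = 0.151474 × 0.828 + 0.018 = 0.143420.
u_3 = 0.143420 × 0.828 + 0.018 = 0.136752.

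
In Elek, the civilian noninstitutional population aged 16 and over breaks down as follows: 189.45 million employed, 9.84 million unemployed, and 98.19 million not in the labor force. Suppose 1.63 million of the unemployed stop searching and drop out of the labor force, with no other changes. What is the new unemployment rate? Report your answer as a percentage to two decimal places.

New unemployment rate ≈ 4.15%.

Initially, labor force = 189.45 + 9.84 = 199.29 million, so u = 9.84/199.29 = 4.94%.
After the change, unemployed and labor force both fall by 1.63 → E = 189.45, U = 8.21, labor force = 197.66 million.
New unemployment rate = 8.21 / 197.66 = 4.15%.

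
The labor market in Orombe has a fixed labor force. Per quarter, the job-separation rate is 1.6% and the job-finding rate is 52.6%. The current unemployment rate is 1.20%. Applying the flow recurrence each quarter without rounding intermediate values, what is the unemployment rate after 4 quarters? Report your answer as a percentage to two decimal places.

Unemployment rate after four quarters ≈ 2.87%.

With a fixed labor force, u_{t+1} = u_t + s·(1−u_t) − f·u_t = u_t·(1−s−f) + s.
Here 1−s−f = 0.458 and s = 0.016.
u_1 = 0.012000 × 0.458 + 0.016 = 0.021496.
u_2 = 0.021496 × 0.458 + 0.016 = 0.025845.
u_3 = 0.025845 × 0.458 + 0.016 = 0.027837.
u_4 = 0.027837 × 0.458 + 0.016 = 0.028749.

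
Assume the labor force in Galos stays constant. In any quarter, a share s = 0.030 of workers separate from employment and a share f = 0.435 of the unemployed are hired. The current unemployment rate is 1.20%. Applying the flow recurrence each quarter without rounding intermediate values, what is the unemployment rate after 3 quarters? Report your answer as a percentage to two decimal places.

Unemployment rate after three quarters ≈ 5.65%.

With a fixed labor force, u_{t+1} = u_t + s·(1−u_t) − f·u_t = u_t·(1−s−f) + s.
Here 1−s−f = 0.535 and s = 0.030.
u_1 = 0.012000 × 0.535 + 0.030 = 0.036420.
u_2 = 0.036420 × 0.535 + 0.030 = 0.049485.
u_3 = 0.049485 × 0.535 + 0.030 = 0.056474.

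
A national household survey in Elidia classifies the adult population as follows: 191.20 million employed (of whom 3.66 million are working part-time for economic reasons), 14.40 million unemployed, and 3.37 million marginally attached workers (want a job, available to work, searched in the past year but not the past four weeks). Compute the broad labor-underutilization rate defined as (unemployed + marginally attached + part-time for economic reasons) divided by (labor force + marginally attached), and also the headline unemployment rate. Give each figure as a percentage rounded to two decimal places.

Broad underutilization rate ≈ 10.26%; headline unemployment rate ≈ 7.00%.

Labor force = 191.20 + 14.40 = 205.60 million.
Numerator = 14.40 + 3.37 + 3.66 = 21.43 million.
Denominator = 205.60 + 3.37 = 208.97 million.
Broad rate = 21.43 / 208.97 = 10.26%.
Headline unemployment rate = 14.40 / 205.60 = 7.00%.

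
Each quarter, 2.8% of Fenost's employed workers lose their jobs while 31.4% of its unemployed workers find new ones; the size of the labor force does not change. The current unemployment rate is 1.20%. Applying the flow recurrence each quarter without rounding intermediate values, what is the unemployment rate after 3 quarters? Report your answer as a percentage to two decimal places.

Unemployment rate after three quarters ≈ 6.20%.

With a fixed labor force, u_{t+1} = u_t + s·(1−u_t) − f·u_t = u_t·(1−s−f) + s.
Here 1−s−f = 0.658 and s = 0.028.
u_1 = 0.012000 × 0.658 + 0.028 = 0.035896.
u_2 = 0.035896 × 0.658 + 0.028 = 0.051620.
u_3 = 0.051620 × 0.658 + 0.028 = 0.061966.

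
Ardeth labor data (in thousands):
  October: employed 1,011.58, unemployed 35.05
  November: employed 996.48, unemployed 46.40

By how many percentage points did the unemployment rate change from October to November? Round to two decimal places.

The unemployment rate changed by +1.10 percentage points.

October: labor force = 1,011.58 + 35.05 = 1,046.63; u = 35.05/1,046.63 = 3.35%.
November: labor force = 996.48 + 46.40 = 1,042.88; u = 46.40/1,042.88 = 4.45%.
Change = 4.45% − 3.35% = +1.10 pp.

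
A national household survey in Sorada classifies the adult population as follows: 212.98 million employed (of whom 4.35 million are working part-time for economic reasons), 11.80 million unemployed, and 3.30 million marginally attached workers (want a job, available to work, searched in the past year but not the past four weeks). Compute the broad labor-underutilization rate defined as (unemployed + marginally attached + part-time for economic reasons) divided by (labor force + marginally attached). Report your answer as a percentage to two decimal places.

Broad underutilization rate ≈ 8.53%.

Labor force = 212.98 + 11.80 = 224.78 million.
Numerator = 11.80 + 3.30 + 4.35 = 19.45 million.
Denominator = 224.78 + 3.30 = 228.08 million.
Broad rate = 19.45 / 228.08 = 8.53%.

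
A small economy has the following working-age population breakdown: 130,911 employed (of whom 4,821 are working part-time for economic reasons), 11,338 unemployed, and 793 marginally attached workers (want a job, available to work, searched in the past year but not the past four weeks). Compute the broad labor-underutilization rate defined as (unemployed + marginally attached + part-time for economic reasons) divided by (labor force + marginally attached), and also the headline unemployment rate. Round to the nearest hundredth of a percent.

Broad underutilization rate ≈ 11.85%; headline unemployment rate ≈ 7.97%.

Labor force = 130,911 + 11,338 = 142,249.
Numerator = 11,338 + 793 + 4,821 = 16,952.
Denominator = 142,249 + 793 = 143,042.
Broad rate = 16,952 / 143,042 = 11.85%.
Headline unemployment rate = 11,338 / 142,249 = 7.97%.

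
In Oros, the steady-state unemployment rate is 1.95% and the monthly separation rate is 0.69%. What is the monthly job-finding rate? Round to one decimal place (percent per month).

Job-finding rate ≈ 34.7% per month.

From u* = s/(s+f): f = s·(1−u)/u.
f = 0.69 × (1 − 0.0195) / 0.0195 = 0.6765 / 0.0195 ≈ 34.7% per month.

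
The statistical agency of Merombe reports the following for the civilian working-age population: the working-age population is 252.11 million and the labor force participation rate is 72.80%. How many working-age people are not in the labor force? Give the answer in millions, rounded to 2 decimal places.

About 68.57 million are not in the labor force.

Share not in the labor force = 1 − 0.7280 = 0.2720.
Not in labor force = 0.2720 × 252.11 ≈ 68.57 million.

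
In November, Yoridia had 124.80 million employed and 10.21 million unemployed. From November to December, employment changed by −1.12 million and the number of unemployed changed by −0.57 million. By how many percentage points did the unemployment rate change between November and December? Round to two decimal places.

The unemployment rate changed by −0.33 percentage points.

November: labor force = 124.80 + 10.21 = 135.01; u = 10.21/135.01 = 7.56%.
December: labor force = 123.68 + 9.64 = 133.32; u = 9.64/133.32 = 7.23%.
Change = 7.23% − 7.56% = −0.33 pp.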